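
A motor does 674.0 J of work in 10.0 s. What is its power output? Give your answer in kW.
P = W/t = 674.0/10.0 = 67.4 W = 0.0674 kW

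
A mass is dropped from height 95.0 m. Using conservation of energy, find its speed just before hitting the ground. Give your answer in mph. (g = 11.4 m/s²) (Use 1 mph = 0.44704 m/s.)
mgh = ½mv² ⇒ v = √(2gh) = √(2·11.4·95.0) = 46.5403 m/s = 104.1 mph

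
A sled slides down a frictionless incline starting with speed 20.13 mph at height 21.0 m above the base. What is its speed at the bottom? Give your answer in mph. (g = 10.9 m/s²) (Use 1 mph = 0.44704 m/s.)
Convert to SI: v₀ = 8.99892 m/s, h = 21.0 m
½mv₀² + mgh = ½mv² ⇒ v = √(v₀² + 2gh) = √(8.99892² + 2·10.9·21.0) = 23.2116 m/s = 51.92 mph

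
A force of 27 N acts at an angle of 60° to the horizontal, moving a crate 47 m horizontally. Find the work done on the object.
W = F·d·cosθ = (27)(47)cos(60°) = 634.5 J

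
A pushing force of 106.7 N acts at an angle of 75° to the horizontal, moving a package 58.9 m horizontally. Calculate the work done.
W = F·d·cosθ = (106.7)(58.9)cos(75°) = 1627 J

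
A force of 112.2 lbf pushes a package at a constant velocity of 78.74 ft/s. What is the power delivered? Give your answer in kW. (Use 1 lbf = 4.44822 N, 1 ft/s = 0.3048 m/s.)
Convert to SI: F = 499.09 N, v = 24.0 m/s
P = Fv = (499.09)(24.0) = 11978.1 W = 11.98 kW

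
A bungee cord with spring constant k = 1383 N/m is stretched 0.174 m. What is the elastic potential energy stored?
PE = ½kx² = ½(1383)(0.174)² = 20.94 J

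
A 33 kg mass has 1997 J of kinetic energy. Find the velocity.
v = √(2·KE/m) = √(2·1997/33) = 11.0 m/s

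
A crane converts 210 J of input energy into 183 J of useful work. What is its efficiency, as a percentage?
η = W_out/W_in = 183/210 = 87.14%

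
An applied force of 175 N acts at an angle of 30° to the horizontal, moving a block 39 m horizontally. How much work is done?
W = F·d·cosθ = (175)(39)cos(30°) = 5911 J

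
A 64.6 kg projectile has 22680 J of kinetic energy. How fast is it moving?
v = √(2·KE/m) = √(2·22680/64.6) = 26.5 m/s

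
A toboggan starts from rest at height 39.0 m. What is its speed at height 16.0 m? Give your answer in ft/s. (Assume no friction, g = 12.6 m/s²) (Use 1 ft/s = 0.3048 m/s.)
mgh₁ = mgh₂ + ½mv² ⇒ v = √(2g(h₁−h₂)) = √(2·12.6·23.0) = 24.0749 m/s = 78.99 ft/s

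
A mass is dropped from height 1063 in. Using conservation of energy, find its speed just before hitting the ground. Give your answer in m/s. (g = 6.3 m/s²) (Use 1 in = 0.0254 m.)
Convert to SI: h = 27.0002 m
mgh = ½mv² ⇒ v = √(2gh) = √(2·6.3·27.0002) = 18.44 m/s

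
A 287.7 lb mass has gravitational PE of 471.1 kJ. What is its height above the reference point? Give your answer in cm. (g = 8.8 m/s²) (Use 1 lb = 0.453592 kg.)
Convert to SI: m = 130.498 kg, PE = 471100 J
h = PE/(mg) = 471100/(130.498·8.8) = 410.228 m = 41020 cm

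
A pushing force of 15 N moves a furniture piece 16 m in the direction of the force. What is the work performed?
W = F·d = (15)(16) = 240.0 J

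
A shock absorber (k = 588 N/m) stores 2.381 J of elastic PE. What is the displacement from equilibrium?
x = √(2·PE/k) = √(2·2.381/588) = 0.08999 m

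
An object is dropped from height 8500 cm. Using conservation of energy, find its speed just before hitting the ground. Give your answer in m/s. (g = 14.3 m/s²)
Convert to SI: h = 85.0 m
mgh = ½mv² ⇒ v = √(2gh) = √(2·14.3·85.0) = 49.31 m/s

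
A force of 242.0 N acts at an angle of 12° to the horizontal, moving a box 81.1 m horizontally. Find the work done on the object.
W = F·d·cosθ = (242.0)(81.1)cos(12°) = 19200 J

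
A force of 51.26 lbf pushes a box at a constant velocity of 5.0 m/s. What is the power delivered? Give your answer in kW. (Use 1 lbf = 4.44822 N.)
Convert to SI: F = 228.016 N, v = 5.0 m/s
P = Fv = (228.016)(5.0) = 1140.08 W = 1.14 kW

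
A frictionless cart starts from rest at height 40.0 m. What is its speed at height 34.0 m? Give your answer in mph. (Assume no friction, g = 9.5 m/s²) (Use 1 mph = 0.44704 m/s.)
mgh₁ = mgh₂ + ½mv² ⇒ v = √(2g(h₁−h₂)) = √(2·9.5·6.0) = 10.6771 m/s = 23.88 mph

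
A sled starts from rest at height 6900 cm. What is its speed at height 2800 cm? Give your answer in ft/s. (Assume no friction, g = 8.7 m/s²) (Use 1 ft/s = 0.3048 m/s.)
Convert to SI: h₁−h₂ = 41.0 m
mgh₁ = mgh₂ + ½mv² ⇒ v = √(2g(h₁−h₂)) = √(2·8.7·41.0) = 26.7095 m/s = 87.63 ft/s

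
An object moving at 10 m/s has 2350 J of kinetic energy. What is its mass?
m = 2·KE/v² = 2·2350/(10)² = 47.0 kg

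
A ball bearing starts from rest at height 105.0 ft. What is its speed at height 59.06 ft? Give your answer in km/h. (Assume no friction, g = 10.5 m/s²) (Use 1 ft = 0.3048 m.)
Convert to SI: h₁−h₂ = 14.0025 m
mgh₁ = mgh₂ + ½mv² ⇒ v = √(2g(h₁−h₂)) = √(2·10.5·14.0025) = 17.148 m/s = 61.73 km/h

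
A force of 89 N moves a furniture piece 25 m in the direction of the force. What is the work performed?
W = F·d = (89)(25) = 2225 J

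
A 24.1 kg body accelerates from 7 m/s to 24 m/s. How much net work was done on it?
W = ΔKE = ½m(v₂² − v₁²) = ½(24.1)(24² − 7²) = 6350.35 J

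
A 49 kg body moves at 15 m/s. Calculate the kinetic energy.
KE = ½mv² = ½(49)(15)² = 5512.5 J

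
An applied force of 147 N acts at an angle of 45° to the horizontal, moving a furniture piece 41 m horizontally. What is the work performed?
W = F·d·cosθ = (147)(41)cos(45°) = 4262 J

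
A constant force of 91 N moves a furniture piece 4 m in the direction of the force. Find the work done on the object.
W = F·d = (91)(4) = 364.0 J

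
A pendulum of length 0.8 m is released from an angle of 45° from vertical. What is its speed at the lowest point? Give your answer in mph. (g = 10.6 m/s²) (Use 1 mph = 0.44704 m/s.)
h = L(1 − cosθ) = 0.8(1 − cos45°) = 0.234315 m
v = √(2gh) = √(2·10.6·0.234315) = 2.22878 m/s = 4.986 mph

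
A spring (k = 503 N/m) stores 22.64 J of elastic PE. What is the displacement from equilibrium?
x = √(2·PE/k) = √(2·22.64/503) = 0.3 m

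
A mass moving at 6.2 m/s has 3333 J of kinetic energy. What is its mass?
m = 2·KE/v² = 2·3333/(6.2)² = 173.4 kg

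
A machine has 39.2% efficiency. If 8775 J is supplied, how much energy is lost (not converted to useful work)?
W_lost = W_in(1 − η) = 8775·(1 − 0.392) = 5335 J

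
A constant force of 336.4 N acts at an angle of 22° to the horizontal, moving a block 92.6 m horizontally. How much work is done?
W = F·d·cosθ = (336.4)(92.6)cos(22°) = 28880 J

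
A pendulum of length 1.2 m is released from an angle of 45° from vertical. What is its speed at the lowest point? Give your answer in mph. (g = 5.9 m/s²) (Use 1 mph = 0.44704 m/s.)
h = L(1 − cosθ) = 1.2(1 − cos45°) = 0.351472 m
v = √(2gh) = √(2·5.9·0.351472) = 2.03651 m/s = 4.556 mph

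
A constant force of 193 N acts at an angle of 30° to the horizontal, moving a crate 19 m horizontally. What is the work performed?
W = F·d·cosθ = (193)(19)cos(30°) = 3176 J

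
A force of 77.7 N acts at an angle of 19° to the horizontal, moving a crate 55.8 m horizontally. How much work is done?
W = F·d·cosθ = (77.7)(55.8)cos(19°) = 4099 J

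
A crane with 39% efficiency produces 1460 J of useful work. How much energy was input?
W_in = W_out/η = 1460/0.39 = 3744 J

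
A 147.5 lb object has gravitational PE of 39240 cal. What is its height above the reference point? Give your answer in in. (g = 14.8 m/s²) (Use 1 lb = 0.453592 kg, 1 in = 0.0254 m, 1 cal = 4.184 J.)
Convert to SI: m = 66.9048 kg, PE = 164180 J
h = PE/(mg) = 164180/(66.9048·14.8) = 165.807 m = 6528 in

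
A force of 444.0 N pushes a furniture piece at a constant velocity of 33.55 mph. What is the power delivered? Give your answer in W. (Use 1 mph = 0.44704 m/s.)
Convert to SI: F = 444.0 N, v = 14.9982 m/s
P = Fv = (444.0)(14.9982) = 6659 W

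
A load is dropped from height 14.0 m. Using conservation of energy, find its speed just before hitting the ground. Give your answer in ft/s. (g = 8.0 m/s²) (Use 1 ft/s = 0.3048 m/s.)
mgh = ½mv² ⇒ v = √(2gh) = √(2·8.0·14.0) = 14.9666 m/s = 49.1 ft/s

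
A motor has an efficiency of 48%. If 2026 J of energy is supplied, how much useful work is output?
W_out = η·W_in = 0.48·2026 = 972.48 J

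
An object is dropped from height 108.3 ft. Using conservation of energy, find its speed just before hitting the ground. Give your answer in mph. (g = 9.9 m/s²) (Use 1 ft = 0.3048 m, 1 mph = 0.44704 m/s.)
Convert to SI: h = 33.0098 m
mgh = ½mv² ⇒ v = √(2gh) = √(2·9.9·33.0098) = 25.5655 m/s = 57.19 mph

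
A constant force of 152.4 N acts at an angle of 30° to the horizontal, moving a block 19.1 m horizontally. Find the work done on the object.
W = F·d·cosθ = (152.4)(19.1)cos(30°) = 2521 J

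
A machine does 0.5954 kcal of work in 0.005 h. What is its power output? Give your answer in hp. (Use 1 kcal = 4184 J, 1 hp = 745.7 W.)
Convert to SI: W = 2491.15 J, t = 18.0 s
P = W/t = 2491.15/18.0 = 138.397 W = 0.1856 hp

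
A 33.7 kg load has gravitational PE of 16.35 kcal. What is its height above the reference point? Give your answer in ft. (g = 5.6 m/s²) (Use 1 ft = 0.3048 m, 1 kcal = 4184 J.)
Convert to SI: m = 33.7 kg, PE = 68408.4 J
h = PE/(mg) = 68408.4/(33.7·5.6) = 362.486 m = 1189 ft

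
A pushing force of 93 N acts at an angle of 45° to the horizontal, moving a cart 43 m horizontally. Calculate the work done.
W = F·d·cosθ = (93)(43)cos(45°) = 2828 J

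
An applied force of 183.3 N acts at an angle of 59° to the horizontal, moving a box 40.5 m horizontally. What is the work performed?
W = F·d·cosθ = (183.3)(40.5)cos(59°) = 3823 J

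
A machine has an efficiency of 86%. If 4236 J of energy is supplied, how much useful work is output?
W_out = η·W_in = 0.86·4236 = 3642.96 J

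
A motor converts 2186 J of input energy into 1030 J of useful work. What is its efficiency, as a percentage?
η = W_out/W_in = 1030/2186 = 47.12%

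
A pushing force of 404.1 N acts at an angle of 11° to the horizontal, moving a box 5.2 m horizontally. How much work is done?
W = F·d·cosθ = (404.1)(5.2)cos(11°) = 2063 J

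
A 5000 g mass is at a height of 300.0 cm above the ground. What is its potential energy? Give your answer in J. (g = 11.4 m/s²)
Convert to SI: m = 5.0 kg, h = 3.0 m
PE = mgh = (5.0)(11.4)(3.0) = 171.0 J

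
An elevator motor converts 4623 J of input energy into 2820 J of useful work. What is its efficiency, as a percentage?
η = W_out/W_in = 2820/4623 = 61.0%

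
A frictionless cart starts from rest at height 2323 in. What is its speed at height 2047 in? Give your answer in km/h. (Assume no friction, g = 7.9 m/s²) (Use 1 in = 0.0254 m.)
Convert to SI: h₁−h₂ = 7.0104 m
mgh₁ = mgh₂ + ½mv² ⇒ v = √(2g(h₁−h₂)) = √(2·7.9·7.0104) = 10.5245 m/s = 37.89 km/h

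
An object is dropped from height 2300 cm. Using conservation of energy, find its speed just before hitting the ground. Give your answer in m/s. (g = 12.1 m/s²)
Convert to SI: h = 23.0 m
mgh = ½mv² ⇒ v = √(2gh) = √(2·12.1·23.0) = 23.59 m/s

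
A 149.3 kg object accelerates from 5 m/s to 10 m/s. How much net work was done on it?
W = ΔKE = ½m(v₂² − v₁²) = ½(149.3)(10² − 5²) = 5598.75 J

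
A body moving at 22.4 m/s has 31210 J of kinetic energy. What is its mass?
m = 2·KE/v² = 2·31210/(22.4)² = 124.4 kg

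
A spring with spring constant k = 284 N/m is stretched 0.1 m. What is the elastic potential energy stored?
PE = ½kx² = ½(284)(0.1)² = 1.42 J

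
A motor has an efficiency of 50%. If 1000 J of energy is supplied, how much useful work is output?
W_out = η·W_in = 0.5·1000 = 500.0 J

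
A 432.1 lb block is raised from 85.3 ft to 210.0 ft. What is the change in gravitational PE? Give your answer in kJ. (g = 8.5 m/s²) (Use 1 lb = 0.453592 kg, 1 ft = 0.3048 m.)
Convert to SI: m = 195.997 kg, Δh = 38.0086 m
ΔPE = mgΔh = (195.997)(8.5)(38.0086) = 63321.3 J = 63.32 kJ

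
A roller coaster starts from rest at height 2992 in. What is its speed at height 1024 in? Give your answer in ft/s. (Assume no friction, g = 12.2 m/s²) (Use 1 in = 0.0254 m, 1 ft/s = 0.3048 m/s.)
Convert to SI: h₁−h₂ = 49.9872 m
mgh₁ = mgh₂ + ½mv² ⇒ v = √(2g(h₁−h₂)) = √(2·12.2·49.9872) = 34.924 m/s = 114.6 ft/s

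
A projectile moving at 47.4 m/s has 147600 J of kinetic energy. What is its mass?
m = 2·KE/v² = 2·147600/(47.4)² = 131.4 kg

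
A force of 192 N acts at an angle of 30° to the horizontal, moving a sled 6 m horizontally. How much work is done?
W = F·d·cosθ = (192)(6)cos(30°) = 997.7 J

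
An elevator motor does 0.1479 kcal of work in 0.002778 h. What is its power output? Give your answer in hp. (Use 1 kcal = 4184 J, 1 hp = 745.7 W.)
Convert to SI: W = 618.814 J, t = 10.0008 s
P = W/t = 618.814/10.0008 = 61.8764 W = 0.08298 hp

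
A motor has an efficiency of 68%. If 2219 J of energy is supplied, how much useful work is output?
W_out = η·W_in = 0.68·2219 = 1508.92 J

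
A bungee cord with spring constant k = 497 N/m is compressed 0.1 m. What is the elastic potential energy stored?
PE = ½kx² = ½(497)(0.1)² = 2.485 J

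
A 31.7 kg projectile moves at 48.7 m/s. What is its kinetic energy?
KE = ½mv² = ½(31.7)(48.7)² = 37590 J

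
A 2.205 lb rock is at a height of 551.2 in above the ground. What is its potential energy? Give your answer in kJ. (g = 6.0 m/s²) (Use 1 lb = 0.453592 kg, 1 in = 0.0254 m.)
Convert to SI: m = 1.00017 kg, h = 14.0005 m
PE = mgh = (1.00017)(6.0)(14.0005) = 84.0172 J = 0.08402 kJ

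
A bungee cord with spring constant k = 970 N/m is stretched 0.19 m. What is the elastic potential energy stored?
PE = ½kx² = ½(970)(0.19)² = 17.51 J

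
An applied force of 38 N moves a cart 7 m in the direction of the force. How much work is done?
W = F·d = (38)(7) = 266.0 J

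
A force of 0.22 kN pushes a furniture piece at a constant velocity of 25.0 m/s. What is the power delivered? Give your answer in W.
Convert to SI: F = 220.0 N, v = 25.0 m/s
P = Fv = (220.0)(25.0) = 5500 W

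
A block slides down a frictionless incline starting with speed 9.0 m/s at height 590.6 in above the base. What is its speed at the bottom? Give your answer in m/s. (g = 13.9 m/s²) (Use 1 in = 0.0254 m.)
Convert to SI: v₀ = 9.0 m/s, h = 15.0012 m
½mv₀² + mgh = ½mv² ⇒ v = √(v₀² + 2gh) = √(9.0² + 2·13.9·15.0012) = 22.32 m/s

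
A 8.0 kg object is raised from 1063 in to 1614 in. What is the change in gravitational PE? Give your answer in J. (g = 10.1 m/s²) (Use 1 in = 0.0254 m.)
Convert to SI: m = 8.0 kg, Δh = 13.9954 m
ΔPE = mgΔh = (8.0)(10.1)(13.9954) = 1131 J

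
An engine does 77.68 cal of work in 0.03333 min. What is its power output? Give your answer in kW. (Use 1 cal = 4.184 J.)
Convert to SI: W = 325.013 J, t = 1.9998 s
P = W/t = 325.013/1.9998 = 162.523 W = 0.1625 kW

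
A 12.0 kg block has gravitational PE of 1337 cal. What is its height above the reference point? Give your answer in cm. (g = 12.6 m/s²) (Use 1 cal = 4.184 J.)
Convert to SI: m = 12.0 kg, PE = 5594.01 J
h = PE/(mg) = 5594.01/(12.0·12.6) = 36.9974 m = 3700 cm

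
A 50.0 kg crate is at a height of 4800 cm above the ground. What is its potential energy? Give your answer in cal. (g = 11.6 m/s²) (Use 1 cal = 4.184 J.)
Convert to SI: m = 50.0 kg, h = 48.0 m
PE = mgh = (50.0)(11.6)(48.0) = 27840.0 J = 6654 cal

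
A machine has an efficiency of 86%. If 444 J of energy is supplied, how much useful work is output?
W_out = η·W_in = 0.86·444 = 381.84 J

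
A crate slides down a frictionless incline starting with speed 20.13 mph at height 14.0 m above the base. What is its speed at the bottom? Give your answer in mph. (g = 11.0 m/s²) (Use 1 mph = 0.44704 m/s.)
Convert to SI: v₀ = 8.99892 m/s, h = 14.0 m
½mv₀² + mgh = ½mv² ⇒ v = √(v₀² + 2gh) = √(8.99892² + 2·11.0·14.0) = 19.7226 m/s = 44.12 mph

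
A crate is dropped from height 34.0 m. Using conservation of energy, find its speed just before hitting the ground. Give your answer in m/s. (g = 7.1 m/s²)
mgh = ½mv² ⇒ v = √(2gh) = √(2·7.1·34.0) = 21.97 m/s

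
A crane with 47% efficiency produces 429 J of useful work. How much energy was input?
W_in = W_out/η = 429/0.47 = 912.8 J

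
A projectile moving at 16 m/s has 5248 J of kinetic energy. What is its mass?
m = 2·KE/v² = 2·5248/(16)² = 41.0 kg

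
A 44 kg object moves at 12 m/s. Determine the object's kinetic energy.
KE = ½mv² = ½(44)(12)² = 3168.0 J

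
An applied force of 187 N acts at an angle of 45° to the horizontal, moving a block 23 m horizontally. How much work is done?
W = F·d·cosθ = (187)(23)cos(45°) = 3041 J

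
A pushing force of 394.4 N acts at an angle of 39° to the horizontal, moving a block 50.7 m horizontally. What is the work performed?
W = F·d·cosθ = (394.4)(50.7)cos(39°) = 15540 J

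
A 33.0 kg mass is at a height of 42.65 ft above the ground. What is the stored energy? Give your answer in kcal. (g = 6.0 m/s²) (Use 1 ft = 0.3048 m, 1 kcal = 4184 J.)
Convert to SI: m = 33.0 kg, h = 12.9997 m
PE = mgh = (33.0)(6.0)(12.9997) = 2573.94 J = 0.6152 kcal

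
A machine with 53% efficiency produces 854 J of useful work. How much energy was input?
W_in = W_out/η = 854/0.53 = 1611 J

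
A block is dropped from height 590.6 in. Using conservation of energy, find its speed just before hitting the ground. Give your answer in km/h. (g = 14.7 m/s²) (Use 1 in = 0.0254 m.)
Convert to SI: h = 15.0012 m
mgh = ½mv² ⇒ v = √(2gh) = √(2·14.7·15.0012) = 21.0009 m/s = 75.6 km/h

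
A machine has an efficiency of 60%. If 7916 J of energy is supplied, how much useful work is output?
W_out = η·W_in = 0.6·7916 = 4749.6 J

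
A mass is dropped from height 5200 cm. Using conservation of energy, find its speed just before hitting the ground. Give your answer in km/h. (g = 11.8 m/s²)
Convert to SI: h = 52.0 m
mgh = ½mv² ⇒ v = √(2gh) = √(2·11.8·52.0) = 35.0314 m/s = 126.1 km/h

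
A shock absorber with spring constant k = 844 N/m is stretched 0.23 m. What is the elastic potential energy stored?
PE = ½kx² = ½(844)(0.23)² = 22.32 J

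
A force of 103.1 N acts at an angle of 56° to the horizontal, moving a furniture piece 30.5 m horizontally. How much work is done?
W = F·d·cosθ = (103.1)(30.5)cos(56°) = 1758 J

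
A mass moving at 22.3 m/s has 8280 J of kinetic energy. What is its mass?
m = 2·KE/v² = 2·8280/(22.3)² = 33.3 kg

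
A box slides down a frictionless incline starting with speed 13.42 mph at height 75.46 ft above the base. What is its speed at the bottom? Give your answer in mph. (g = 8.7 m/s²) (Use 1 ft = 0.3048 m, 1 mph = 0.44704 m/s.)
Convert to SI: v₀ = 5.99928 m/s, h = 23.0002 m
½mv₀² + mgh = ½mv² ⇒ v = √(v₀² + 2gh) = √(5.99928² + 2·8.7·23.0002) = 20.8853 m/s = 46.72 mph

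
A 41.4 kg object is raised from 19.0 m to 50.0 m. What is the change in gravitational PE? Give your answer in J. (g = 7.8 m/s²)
ΔPE = mgΔh = (41.4)(7.8)(31.0) = 10010 J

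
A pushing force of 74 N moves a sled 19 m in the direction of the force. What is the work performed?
W = F·d = (74)(19) = 1406 J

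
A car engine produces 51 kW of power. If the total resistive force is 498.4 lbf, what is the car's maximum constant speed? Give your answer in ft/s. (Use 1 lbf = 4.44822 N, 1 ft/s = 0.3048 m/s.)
Convert to SI: F = 2216.99 N
P = Fv ⇒ v = P/F = 51000 W/2216.99 N = 23.0041 m/s = 75.47 ft/s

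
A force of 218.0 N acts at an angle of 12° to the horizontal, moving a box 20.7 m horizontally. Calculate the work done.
W = F·d·cosθ = (218.0)(20.7)cos(12°) = 4414 J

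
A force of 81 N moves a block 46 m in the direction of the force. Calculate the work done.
W = F·d = (81)(46) = 3726 J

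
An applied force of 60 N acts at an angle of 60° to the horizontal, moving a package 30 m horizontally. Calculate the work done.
W = F·d·cosθ = (60)(30)cos(60°) = 900.0 J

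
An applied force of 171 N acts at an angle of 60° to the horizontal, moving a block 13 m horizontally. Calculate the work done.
W = F·d·cosθ = (171)(13)cos(60°) = 1112 J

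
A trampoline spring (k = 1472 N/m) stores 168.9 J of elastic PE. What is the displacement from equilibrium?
x = √(2·PE/k) = √(2·168.9/1472) = 0.479 m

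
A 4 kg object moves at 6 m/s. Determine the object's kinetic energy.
KE = ½mv² = ½(4)(6)² = 72.0 J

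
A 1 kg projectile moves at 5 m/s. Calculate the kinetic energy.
KE = ½mv² = ½(1)(5)² = 12.5 J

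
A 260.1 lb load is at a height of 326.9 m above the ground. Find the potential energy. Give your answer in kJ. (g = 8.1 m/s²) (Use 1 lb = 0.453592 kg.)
Convert to SI: m = 117.979 kg, h = 326.9 m
PE = mgh = (117.979)(8.1)(326.9) = 312396 J = 312.4 kJ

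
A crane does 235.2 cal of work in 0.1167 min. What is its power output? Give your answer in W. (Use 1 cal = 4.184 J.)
Convert to SI: W = 984.077 J, t = 7.002 s
P = W/t = 984.077/7.002 = 140.5 W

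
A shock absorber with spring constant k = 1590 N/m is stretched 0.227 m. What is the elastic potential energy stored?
PE = ½kx² = ½(1590)(0.227)² = 40.97 J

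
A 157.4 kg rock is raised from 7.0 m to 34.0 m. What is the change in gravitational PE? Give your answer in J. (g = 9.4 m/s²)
ΔPE = mgΔh = (157.4)(9.4)(27.0) = 39950 J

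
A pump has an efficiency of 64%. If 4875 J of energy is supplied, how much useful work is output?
W_out = η·W_in = 0.64·4875 = 3120.0 J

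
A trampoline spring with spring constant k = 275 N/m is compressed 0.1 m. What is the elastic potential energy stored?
PE = ½kx² = ½(275)(0.1)² = 1.375 J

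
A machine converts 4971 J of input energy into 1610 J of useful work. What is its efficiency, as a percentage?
η = W_out/W_in = 1610/4971 = 32.39%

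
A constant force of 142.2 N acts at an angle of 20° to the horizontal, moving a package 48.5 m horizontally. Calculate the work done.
W = F·d·cosθ = (142.2)(48.5)cos(20°) = 6481 J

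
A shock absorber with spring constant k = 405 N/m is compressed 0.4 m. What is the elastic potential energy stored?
PE = ½kx² = ½(405)(0.4)² = 32.4 J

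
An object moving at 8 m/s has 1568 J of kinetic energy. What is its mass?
m = 2·KE/v² = 2·1568/(8)² = 49.0 kg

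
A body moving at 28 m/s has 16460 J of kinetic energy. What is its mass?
m = 2·KE/v² = 2·16460/(28)² = 41.99 kg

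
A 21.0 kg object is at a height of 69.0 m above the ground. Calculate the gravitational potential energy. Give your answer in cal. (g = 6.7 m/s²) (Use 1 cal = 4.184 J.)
PE = mgh = (21.0)(6.7)(69.0) = 9708.3 J = 2320 cal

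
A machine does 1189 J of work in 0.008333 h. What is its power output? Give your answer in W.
Convert to SI: W = 1189.0 J, t = 29.9988 s
P = W/t = 1189.0/29.9988 = 39.63 W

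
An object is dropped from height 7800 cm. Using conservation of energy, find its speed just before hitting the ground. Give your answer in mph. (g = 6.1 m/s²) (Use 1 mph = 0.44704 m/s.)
Convert to SI: h = 78.0 m
mgh = ½mv² ⇒ v = √(2gh) = √(2·6.1·78.0) = 30.848 m/s = 69.01 mph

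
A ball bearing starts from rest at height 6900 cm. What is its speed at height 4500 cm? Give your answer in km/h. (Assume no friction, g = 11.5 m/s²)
Convert to SI: h₁−h₂ = 24.0 m
mgh₁ = mgh₂ + ½mv² ⇒ v = √(2g(h₁−h₂)) = √(2·11.5·24.0) = 23.4947 m/s = 84.58 km/h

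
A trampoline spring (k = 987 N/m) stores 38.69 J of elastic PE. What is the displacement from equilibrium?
x = √(2·PE/k) = √(2·38.69/987) = 0.28 m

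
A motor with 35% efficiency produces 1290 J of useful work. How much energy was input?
W_in = W_out/η = 1290/0.35 = 3686 J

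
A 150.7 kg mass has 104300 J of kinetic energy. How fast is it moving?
v = √(2·KE/m) = √(2·104300/150.7) = 37.2 m/s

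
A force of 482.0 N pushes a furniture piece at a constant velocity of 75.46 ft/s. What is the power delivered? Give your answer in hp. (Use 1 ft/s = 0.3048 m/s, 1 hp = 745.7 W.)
Convert to SI: F = 482.0 N, v = 23.0002 m/s
P = Fv = (482.0)(23.0002) = 11086.1 W = 14.87 hp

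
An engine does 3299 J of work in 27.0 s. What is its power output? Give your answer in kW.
P = W/t = 3299.0/27.0 = 122.185 W = 0.1222 kW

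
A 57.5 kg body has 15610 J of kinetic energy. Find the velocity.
v = √(2·KE/m) = √(2·15610/57.5) = 23.3 m/s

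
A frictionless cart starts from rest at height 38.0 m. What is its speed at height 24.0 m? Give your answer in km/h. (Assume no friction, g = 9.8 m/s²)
mgh₁ = mgh₂ + ½mv² ⇒ v = √(2g(h₁−h₂)) = √(2·9.8·14.0) = 16.565 m/s = 59.63 km/h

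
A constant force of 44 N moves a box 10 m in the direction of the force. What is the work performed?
W = F·d = (44)(10) = 440.0 J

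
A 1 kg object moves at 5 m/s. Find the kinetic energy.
KE = ½mv² = ½(1)(5)² = 12.5 J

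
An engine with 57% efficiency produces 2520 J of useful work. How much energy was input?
W_in = W_out/η = 2520/0.57 = 4421 J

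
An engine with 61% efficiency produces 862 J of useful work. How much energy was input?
W_in = W_out/η = 862/0.61 = 1413 J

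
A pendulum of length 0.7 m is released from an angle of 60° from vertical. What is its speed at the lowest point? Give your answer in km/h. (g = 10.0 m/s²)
h = L(1 − cosθ) = 0.7(1 − cos60°) = 0.35 m
v = √(2gh) = √(2·10.0·0.35) = 2.64575 m/s = 9.525 km/h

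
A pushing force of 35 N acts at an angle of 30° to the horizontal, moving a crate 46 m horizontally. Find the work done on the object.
W = F·d·cosθ = (35)(46)cos(30°) = 1394 J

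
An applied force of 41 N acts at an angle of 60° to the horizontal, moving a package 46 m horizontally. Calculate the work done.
W = F·d·cosθ = (41)(46)cos(60°) = 943.0 J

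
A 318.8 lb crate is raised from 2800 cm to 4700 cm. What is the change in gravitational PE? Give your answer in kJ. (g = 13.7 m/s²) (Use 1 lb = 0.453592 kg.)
Convert to SI: m = 144.605 kg, Δh = 19.0 m
ΔPE = mgΔh = (144.605)(13.7)(19.0) = 37640.7 J = 37.64 kJ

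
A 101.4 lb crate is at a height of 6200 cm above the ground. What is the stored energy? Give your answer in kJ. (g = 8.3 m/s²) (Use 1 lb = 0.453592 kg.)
Convert to SI: m = 45.9942 kg, h = 62.0 m
PE = mgh = (45.9942)(8.3)(62.0) = 23668.6 J = 23.67 kJ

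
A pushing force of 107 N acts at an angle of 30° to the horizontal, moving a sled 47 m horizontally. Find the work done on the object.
W = F·d·cosθ = (107)(47)cos(30°) = 4355 J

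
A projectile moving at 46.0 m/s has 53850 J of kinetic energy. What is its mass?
m = 2·KE/v² = 2·53850/(46.0)² = 50.9 kg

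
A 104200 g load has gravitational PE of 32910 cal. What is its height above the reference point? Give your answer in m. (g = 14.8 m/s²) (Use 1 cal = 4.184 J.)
Convert to SI: m = 104.2 kg, PE = 137695 J
h = PE/(mg) = 137695/(104.2·14.8) = 89.29 m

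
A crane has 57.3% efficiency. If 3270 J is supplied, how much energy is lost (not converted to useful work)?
W_lost = W_in(1 − η) = 3270·(1 − 0.573) = 1396 J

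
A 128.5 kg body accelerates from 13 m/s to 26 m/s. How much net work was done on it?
W = ΔKE = ½m(v₂² − v₁²) = ½(128.5)(26² − 13²) = 32574.75 J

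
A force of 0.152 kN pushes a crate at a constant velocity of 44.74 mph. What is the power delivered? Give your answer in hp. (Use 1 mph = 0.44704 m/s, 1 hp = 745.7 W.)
Convert to SI: F = 152.0 N, v = 20.0006 m/s
P = Fv = (152.0)(20.0006) = 3040.09 W = 4.077 hp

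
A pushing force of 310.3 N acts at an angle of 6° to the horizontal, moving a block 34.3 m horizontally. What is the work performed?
W = F·d·cosθ = (310.3)(34.3)cos(6°) = 10580 J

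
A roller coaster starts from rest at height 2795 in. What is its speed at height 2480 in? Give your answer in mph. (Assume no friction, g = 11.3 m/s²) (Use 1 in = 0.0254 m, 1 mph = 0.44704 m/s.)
Convert to SI: h₁−h₂ = 8.001 m
mgh₁ = mgh₂ + ½mv² ⇒ v = √(2g(h₁−h₂)) = √(2·11.3·8.001) = 13.447 m/s = 30.08 mph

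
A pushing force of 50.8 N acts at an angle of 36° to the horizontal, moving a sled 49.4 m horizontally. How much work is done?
W = F·d·cosθ = (50.8)(49.4)cos(36°) = 2030 J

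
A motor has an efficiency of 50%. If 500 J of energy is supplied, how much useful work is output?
W_out = η·W_in = 0.5·500 = 250.0 J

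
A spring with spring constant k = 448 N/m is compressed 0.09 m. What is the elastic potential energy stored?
PE = ½kx² = ½(448)(0.09)² = 1.814 J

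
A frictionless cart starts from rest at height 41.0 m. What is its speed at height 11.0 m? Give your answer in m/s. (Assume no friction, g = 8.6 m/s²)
mgh₁ = mgh₂ + ½mv² ⇒ v = √(2g(h₁−h₂)) = √(2·8.6·30.0) = 22.72 m/s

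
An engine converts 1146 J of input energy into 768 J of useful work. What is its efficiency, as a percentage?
η = W_out/W_in = 768/1146 = 67.02%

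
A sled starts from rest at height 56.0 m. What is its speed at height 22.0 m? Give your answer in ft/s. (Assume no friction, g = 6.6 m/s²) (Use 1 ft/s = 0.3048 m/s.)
mgh₁ = mgh₂ + ½mv² ⇒ v = √(2g(h₁−h₂)) = √(2·6.6·34.0) = 21.1849 m/s = 69.5 ft/s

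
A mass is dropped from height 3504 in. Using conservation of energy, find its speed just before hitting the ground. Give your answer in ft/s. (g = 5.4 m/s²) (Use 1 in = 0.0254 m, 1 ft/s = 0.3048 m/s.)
Convert to SI: h = 89.0016 m
mgh = ½mv² ⇒ v = √(2gh) = √(2·5.4·89.0016) = 31.0035 m/s = 101.7 ft/s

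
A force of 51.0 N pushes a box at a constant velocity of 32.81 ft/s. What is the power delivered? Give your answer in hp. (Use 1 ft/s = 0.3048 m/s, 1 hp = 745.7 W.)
Convert to SI: F = 51.0 N, v = 10.0005 m/s
P = Fv = (51.0)(10.0005) = 510.025 W = 0.684 hp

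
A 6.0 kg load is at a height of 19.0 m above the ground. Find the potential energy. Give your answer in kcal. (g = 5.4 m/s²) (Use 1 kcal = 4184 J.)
PE = mgh = (6.0)(5.4)(19.0) = 615.6 J = 0.1471 kcal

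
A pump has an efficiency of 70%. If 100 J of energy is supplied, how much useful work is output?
W_out = η·W_in = 0.7·100 = 70.0 J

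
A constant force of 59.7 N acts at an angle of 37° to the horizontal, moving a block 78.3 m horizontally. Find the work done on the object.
W = F·d·cosθ = (59.7)(78.3)cos(37°) = 3733 J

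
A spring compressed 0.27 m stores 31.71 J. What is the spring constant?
k = 2·PE/x² = 2·31.71/(0.27)² = 870.0 N/m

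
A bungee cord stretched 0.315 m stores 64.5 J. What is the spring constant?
k = 2·PE/x² = 2·64.5/(0.315)² = 1300 N/m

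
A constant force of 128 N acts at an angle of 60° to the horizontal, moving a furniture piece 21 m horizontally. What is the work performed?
W = F·d·cosθ = (128)(21)cos(60°) = 1344 J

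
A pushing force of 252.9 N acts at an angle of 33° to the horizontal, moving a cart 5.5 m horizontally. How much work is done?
W = F·d·cosθ = (252.9)(5.5)cos(33°) = 1167 J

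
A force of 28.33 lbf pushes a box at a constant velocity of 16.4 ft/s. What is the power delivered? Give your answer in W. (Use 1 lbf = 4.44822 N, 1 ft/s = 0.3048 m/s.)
Convert to SI: F = 126.018 N, v = 4.99872 m/s
P = Fv = (126.018)(4.99872) = 629.9 W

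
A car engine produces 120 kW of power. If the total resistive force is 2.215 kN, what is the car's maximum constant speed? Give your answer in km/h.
Convert to SI: F = 2215.0 N
P = Fv ⇒ v = P/F = 120000 W/2215.0 N = 54.1761 m/s = 195.0 km/h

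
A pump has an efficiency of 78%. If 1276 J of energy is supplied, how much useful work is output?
W_out = η·W_in = 0.78·1276 = 995.28 J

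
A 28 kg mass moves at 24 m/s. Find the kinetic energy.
KE = ½mv² = ½(28)(24)² = 8064.0 J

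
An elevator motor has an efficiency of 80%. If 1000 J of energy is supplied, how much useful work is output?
W_out = η·W_in = 0.8·1000 = 800.0 J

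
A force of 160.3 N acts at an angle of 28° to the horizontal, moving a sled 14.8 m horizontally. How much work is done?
W = F·d·cosθ = (160.3)(14.8)cos(28°) = 2095 J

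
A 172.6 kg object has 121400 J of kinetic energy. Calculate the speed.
v = √(2·KE/m) = √(2·121400/172.6) = 37.51 m/s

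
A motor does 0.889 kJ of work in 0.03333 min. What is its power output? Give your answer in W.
Convert to SI: W = 889.0 J, t = 1.9998 s
P = W/t = 889.0/1.9998 = 444.5 W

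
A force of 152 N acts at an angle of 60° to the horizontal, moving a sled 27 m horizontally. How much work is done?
W = F·d·cosθ = (152)(27)cos(60°) = 2052 J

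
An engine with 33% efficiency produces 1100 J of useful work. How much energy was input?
W_in = W_out/η = 1100/0.33 = 3333 J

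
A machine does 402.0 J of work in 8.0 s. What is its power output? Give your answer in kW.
P = W/t = 402.0/8.0 = 50.25 W = 0.05025 kW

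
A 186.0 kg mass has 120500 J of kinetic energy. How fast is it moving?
v = √(2·KE/m) = √(2·120500/186.0) = 36.0 m/s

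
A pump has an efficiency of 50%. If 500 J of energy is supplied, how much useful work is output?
W_out = η·W_in = 0.5·500 = 250.0 J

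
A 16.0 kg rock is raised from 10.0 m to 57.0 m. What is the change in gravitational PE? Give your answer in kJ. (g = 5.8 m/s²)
ΔPE = mgΔh = (16.0)(5.8)(47.0) = 4361.6 J = 4.362 kJ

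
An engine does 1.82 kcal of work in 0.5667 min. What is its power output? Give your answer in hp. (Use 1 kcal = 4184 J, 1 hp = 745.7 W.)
Convert to SI: W = 7614.88 J, t = 34.002 s
P = W/t = 7614.88/34.002 = 223.954 W = 0.3003 hp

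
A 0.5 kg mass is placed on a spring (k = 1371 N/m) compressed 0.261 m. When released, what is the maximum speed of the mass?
½kx² = ½mv² ⇒ v = x√(k/m) = (0.261)√(1371/0.5) = 13.67 m/s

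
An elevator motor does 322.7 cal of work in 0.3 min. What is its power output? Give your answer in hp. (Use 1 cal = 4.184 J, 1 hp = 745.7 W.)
Convert to SI: W = 1350.18 J, t = 18.0 s
P = W/t = 1350.18/18.0 = 75.0098 W = 0.1006 hp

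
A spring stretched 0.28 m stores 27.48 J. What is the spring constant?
k = 2·PE/x² = 2·27.48/(0.28)² = 701.0 N/m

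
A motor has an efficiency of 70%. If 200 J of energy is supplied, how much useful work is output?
W_out = η·W_in = 0.7·200 = 140.0 J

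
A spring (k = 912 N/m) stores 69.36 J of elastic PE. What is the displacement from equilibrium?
x = √(2·PE/k) = √(2·69.36/912) = 0.39 m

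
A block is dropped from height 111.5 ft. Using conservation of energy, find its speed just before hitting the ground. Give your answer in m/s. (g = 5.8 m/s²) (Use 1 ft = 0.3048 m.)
Convert to SI: h = 33.9852 m
mgh = ½mv² ⇒ v = √(2gh) = √(2·5.8·33.9852) = 19.86 m/s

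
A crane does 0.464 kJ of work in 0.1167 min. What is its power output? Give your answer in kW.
Convert to SI: W = 464.0 J, t = 7.002 s
P = W/t = 464.0/7.002 = 66.2668 W = 0.06627 kW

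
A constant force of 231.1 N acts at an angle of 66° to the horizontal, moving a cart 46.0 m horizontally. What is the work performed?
W = F·d·cosθ = (231.1)(46.0)cos(66°) = 4324 J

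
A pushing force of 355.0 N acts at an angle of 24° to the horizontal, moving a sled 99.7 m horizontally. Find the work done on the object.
W = F·d·cosθ = (355.0)(99.7)cos(24°) = 32330 J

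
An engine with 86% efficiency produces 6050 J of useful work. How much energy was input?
W_in = W_out/η = 6050/0.86 = 7035 J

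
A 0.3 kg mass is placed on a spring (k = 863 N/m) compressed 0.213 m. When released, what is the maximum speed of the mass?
½kx² = ½mv² ⇒ v = x√(k/m) = (0.213)√(863/0.3) = 11.42 m/s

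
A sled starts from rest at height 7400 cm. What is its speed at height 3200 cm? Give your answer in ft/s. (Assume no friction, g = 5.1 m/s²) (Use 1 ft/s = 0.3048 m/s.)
Convert to SI: h₁−h₂ = 42.0 m
mgh₁ = mgh₂ + ½mv² ⇒ v = √(2g(h₁−h₂)) = √(2·5.1·42.0) = 20.6978 m/s = 67.91 ft/s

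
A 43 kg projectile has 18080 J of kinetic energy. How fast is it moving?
v = √(2·KE/m) = √(2·18080/43) = 29.0 m/s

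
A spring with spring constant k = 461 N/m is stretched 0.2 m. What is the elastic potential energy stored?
PE = ½kx² = ½(461)(0.2)² = 9.22 J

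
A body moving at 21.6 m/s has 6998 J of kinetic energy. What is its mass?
m = 2·KE/v² = 2·6998/(21.6)² = 30.0 kg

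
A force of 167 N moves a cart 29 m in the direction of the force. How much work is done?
W = F·d = (167)(29) = 4843 J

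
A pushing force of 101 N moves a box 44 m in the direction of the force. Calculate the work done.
W = F·d = (101)(44) = 4444 J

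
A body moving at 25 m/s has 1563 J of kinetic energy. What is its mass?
m = 2·KE/v² = 2·1563/(25)² = 5.002 kg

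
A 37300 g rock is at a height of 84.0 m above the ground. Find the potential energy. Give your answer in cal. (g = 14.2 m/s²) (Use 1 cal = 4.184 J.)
Convert to SI: m = 37.3 kg, h = 84.0 m
PE = mgh = (37.3)(14.2)(84.0) = 44491.4 J = 10630 cal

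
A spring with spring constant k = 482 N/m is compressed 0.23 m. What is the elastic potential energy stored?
PE = ½kx² = ½(482)(0.23)² = 12.75 J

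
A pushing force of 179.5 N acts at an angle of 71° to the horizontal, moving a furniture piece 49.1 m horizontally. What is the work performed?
W = F·d·cosθ = (179.5)(49.1)cos(71°) = 2869 J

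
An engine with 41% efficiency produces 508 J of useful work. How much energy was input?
W_in = W_out/η = 508/0.41 = 1239 J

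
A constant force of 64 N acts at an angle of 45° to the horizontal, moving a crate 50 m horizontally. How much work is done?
W = F·d·cosθ = (64)(50)cos(45°) = 2263 J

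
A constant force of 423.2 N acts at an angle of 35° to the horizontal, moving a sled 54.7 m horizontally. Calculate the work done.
W = F·d·cosθ = (423.2)(54.7)cos(35°) = 18960 J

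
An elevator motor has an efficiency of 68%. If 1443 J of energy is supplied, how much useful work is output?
W_out = η·W_in = 0.68·1443 = 981.24 J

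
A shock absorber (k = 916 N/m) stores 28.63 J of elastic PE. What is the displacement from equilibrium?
x = √(2·PE/k) = √(2·28.63/916) = 0.25 m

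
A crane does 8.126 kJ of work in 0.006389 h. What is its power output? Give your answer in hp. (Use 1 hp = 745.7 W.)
Convert to SI: W = 8126.0 J, t = 23.0004 s
P = W/t = 8126.0/23.0004 = 353.298 W = 0.4738 hp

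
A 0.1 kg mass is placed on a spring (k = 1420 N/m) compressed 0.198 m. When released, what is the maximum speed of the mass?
½kx² = ½mv² ⇒ v = x√(k/m) = (0.198)√(1420/0.1) = 23.59 m/s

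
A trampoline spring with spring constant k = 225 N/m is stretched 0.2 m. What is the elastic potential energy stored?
PE = ½kx² = ½(225)(0.2)² = 4.5 J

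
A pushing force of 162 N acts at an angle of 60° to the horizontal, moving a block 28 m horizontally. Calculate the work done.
W = F·d·cosθ = (162)(28)cos(60°) = 2268 J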